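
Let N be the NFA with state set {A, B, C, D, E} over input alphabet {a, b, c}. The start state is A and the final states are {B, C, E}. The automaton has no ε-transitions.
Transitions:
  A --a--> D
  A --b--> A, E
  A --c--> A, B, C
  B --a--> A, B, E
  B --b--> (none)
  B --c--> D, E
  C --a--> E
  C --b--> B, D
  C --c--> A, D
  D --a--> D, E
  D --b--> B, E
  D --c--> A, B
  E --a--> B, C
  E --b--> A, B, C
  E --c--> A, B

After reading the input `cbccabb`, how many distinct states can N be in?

Start: {A}
read c: {A, B, C}
read b: {A, B, D, E}
read c: {A, B, C, D, E}
read c: {A, B, C, D, E}
read a: {A, B, C, D, E}
read b: {A, B, C, D, E}
read b: {A, B, C, D, E}
Final reachable set {A, B, C, D, E} has 5 states.

5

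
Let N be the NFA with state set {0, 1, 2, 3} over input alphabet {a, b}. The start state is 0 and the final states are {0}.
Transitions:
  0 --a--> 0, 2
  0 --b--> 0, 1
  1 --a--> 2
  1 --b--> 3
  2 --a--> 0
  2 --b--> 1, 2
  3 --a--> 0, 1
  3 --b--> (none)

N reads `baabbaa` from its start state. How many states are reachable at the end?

2

Start: {0}
read b: {0, 1}
read a: {0, 2}
read a: {0, 2}
read b: {0, 1, 2}
read b: {0, 1, 2, 3}
read a: {0, 1, 2}
read a: {0, 2}
Final reachable set {0, 2} has 2 states.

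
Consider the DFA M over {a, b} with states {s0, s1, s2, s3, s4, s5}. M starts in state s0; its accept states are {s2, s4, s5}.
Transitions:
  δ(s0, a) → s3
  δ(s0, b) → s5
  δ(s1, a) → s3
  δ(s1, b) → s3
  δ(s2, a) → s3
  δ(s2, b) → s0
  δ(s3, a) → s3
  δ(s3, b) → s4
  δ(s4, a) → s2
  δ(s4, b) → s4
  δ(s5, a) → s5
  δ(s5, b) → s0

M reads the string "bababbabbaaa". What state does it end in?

s5

s0 --b--> s5
s5 --a--> s5
s5 --b--> s0
s0 --a--> s3
s3 --b--> s4
s4 --b--> s4
s4 --a--> s2
s2 --b--> s0
s0 --b--> s5
s5 --a--> s5
s5 --a--> s5
s5 --a--> s5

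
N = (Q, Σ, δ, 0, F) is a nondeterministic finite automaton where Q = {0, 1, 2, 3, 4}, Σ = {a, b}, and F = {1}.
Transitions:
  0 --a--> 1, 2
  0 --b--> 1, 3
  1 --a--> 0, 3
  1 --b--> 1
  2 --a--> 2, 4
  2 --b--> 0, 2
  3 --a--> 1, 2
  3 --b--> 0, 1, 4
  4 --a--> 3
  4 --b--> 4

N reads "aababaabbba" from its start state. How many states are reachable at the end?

5

Start: {0}
read a: {1, 2}
read a: {0, 2, 3, 4}
read b: {0, 1, 2, 3, 4}
read a: {0, 1, 2, 3, 4}
read b: {0, 1, 2, 3, 4}
read a: {0, 1, 2, 3, 4}
read a: {0, 1, 2, 3, 4}
read b: {0, 1, 2, 3, 4}
read b: {0, 1, 2, 3, 4}
read b: {0, 1, 2, 3, 4}
read a: {0, 1, 2, 3, 4}
Final reachable set {0, 1, 2, 3, 4} has 5 states.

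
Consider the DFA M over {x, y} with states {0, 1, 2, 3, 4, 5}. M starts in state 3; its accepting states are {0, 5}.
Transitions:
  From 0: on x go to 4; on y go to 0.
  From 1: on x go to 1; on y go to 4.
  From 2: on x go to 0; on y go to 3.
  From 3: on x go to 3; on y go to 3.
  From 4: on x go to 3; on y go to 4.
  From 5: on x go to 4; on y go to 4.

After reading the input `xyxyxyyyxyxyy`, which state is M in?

3

3 --x--> 3
3 --y--> 3
3 --x--> 3
3 --y--> 3
3 --x--> 3
3 --y--> 3
3 --y--> 3
3 --y--> 3
3 --x--> 3
3 --y--> 3
3 --x--> 3
3 --y--> 3
3 --y--> 3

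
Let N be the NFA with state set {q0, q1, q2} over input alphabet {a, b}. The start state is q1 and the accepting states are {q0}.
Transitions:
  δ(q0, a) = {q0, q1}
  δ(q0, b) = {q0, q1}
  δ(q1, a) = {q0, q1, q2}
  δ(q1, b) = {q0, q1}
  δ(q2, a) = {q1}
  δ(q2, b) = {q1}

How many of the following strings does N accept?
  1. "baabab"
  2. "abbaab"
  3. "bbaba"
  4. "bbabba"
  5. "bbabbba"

"baabab": accepted
"abbaab": accepted
"bbaba": accepted
"bbabba": accepted
"bbabbba": accepted

5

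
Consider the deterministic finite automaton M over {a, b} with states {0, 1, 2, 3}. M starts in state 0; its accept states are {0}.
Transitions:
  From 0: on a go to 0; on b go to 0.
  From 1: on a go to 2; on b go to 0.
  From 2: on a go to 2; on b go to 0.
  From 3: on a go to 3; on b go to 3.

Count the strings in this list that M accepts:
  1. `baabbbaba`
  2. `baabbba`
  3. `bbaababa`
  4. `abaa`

`baabbbaba`: accepted
`baabbba`: accepted
`bbaababa`: accepted
`abaa`: accepted

4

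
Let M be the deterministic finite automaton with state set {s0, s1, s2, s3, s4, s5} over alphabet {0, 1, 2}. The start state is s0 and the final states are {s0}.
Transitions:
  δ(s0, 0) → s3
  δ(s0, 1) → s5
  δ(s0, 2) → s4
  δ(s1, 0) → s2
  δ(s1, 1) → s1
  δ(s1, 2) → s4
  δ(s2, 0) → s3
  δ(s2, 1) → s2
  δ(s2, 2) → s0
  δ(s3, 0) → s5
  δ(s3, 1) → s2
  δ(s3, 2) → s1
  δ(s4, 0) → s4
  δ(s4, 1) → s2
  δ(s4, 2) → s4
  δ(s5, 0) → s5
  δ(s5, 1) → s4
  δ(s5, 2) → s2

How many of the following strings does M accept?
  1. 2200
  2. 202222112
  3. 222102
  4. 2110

1

2200: rejected
202222112: accepted
222102: rejected
2110: rejected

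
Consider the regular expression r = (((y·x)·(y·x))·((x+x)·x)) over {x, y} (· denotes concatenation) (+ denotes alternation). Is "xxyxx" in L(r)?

No split of xxyxx into u·v has ((y·x)·(y·x)) matching u and ((x+x)·x) matching v.

no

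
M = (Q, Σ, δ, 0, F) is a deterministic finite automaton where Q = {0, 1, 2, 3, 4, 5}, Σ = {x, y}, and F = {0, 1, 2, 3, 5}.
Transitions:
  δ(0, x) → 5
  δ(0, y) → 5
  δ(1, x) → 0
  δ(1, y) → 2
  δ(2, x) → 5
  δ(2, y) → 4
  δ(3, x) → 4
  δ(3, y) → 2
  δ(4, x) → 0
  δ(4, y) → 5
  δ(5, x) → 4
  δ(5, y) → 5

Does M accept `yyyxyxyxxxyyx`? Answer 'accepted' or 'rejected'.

0 --y--> 5
5 --y--> 5
5 --y--> 5
5 --x--> 4
4 --y--> 5
5 --x--> 4
4 --y--> 5
5 --x--> 4
4 --x--> 0
0 --x--> 5
5 --y--> 5
5 --y--> 5
5 --x--> 4
End in state 4, which is not an accepting state.

rejected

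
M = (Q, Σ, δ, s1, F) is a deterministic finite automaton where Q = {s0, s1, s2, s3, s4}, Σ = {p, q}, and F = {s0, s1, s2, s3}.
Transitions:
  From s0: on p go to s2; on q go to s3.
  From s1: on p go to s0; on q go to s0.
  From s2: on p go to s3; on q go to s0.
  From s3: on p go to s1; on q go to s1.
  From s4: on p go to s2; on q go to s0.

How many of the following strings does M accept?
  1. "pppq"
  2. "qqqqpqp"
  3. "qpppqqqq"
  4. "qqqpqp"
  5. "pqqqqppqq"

5

"pppq": accepted
"qqqqpqp": accepted
"qpppqqqq": accepted
"qqqpqp": accepted
"pqqqqppqq": accepted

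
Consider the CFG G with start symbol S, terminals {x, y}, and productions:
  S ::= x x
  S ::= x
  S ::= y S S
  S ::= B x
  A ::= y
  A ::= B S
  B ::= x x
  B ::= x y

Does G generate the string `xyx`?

yes

S ⇒ Bx ⇒ xyx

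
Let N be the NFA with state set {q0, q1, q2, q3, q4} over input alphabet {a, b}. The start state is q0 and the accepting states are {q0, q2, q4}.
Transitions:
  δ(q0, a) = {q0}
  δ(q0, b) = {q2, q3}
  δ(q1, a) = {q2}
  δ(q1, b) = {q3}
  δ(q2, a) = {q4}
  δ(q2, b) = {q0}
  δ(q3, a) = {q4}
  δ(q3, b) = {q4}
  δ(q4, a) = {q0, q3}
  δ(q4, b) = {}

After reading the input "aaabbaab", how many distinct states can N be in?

2

Start: {q0}
read a: {q0}
read a: {q0}
read a: {q0}
read b: {q2, q3}
read b: {q0, q4}
read a: {q0, q3}
read a: {q0, q4}
read b: {q2, q3}
Final reachable set {q2, q3} has 2 states.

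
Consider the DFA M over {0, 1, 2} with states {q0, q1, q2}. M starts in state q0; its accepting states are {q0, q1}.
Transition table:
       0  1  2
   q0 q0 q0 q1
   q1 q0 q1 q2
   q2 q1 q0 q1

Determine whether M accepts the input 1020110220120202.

rejected

q0 --1--> q0
q0 --0--> q0
q0 --2--> q1
q1 --0--> q0
q0 --1--> q0
q0 --1--> q0
q0 --0--> q0
q0 --2--> q1
q1 --2--> q2
q2 --0--> q1
q1 --1--> q1
q1 --2--> q2
q2 --0--> q1
q1 --2--> q2
q2 --0--> q1
q1 --2--> q2
End in state q2, which is not an accepting state.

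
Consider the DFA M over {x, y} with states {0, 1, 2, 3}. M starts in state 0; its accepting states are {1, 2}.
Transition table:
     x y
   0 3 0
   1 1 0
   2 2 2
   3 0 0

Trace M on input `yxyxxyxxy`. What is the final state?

0 --y--> 0
0 --x--> 3
3 --y--> 0
0 --x--> 3
3 --x--> 0
0 --y--> 0
0 --x--> 3
3 --x--> 0
0 --y--> 0

0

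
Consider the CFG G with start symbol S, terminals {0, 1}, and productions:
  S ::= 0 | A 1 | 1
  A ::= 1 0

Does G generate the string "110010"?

no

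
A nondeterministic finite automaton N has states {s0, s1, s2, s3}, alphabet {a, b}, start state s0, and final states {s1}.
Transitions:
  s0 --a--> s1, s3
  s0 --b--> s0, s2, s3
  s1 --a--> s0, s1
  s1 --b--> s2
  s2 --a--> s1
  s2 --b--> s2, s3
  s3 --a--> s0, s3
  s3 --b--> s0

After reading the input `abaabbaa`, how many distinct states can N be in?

3

Start: {s0}
read a: {s1, s3}
read b: {s0, s2}
read a: {s1, s3}
read a: {s0, s1, s3}
read b: {s0, s2, s3}
read b: {s0, s2, s3}
read a: {s0, s1, s3}
read a: {s0, s1, s3}
Final reachable set {s0, s1, s3} has 3 states.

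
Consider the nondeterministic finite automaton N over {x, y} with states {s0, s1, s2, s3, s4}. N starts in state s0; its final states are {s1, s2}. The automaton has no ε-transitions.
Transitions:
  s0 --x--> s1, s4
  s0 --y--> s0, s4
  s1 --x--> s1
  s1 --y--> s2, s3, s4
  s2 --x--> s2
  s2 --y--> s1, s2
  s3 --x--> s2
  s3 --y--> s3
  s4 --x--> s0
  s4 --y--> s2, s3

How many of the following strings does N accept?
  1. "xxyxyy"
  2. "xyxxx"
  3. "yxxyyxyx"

"xxyxyy": accepted
"xyxxx": accepted
"yxxyyxyx": accepted

3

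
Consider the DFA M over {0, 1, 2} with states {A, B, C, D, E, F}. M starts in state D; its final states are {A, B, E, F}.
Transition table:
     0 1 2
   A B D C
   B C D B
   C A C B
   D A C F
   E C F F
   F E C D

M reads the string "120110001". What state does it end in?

C

D --1--> C
C --2--> B
B --0--> C
C --1--> C
C --1--> C
C --0--> A
A --0--> B
B --0--> C
C --1--> C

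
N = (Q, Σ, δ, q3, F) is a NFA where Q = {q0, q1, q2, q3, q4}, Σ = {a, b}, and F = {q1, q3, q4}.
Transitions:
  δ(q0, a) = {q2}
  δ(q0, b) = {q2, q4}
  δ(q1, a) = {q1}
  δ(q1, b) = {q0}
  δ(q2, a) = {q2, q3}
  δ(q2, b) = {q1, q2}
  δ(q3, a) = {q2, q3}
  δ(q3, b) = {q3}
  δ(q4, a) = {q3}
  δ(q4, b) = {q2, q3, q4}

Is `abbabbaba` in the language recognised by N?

Start: {q3}
read a: {q2, q3}
read b: {q1, q2, q3}
read b: {q0, q1, q2, q3}
read a: {q1, q2, q3}
read b: {q0, q1, q2, q3}
read b: {q0, q1, q2, q3, q4}
read a: {q1, q2, q3}
read b: {q0, q1, q2, q3}
read a: {q1, q2, q3}
Reachable ∩ accepting = {q1, q3} — nonempty.

accepted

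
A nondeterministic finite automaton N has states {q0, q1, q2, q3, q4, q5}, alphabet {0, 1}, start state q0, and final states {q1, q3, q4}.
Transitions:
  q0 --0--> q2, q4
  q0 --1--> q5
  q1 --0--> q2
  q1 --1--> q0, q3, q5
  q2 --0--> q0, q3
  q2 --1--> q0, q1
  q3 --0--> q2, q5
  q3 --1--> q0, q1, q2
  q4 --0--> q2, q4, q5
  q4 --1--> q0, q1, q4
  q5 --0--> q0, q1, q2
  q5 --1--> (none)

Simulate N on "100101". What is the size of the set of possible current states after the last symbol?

6

Start: {q0}
read 1: {q5}
read 0: {q0, q1, q2}
read 0: {q0, q2, q3, q4}
read 1: {q0, q1, q2, q4, q5}
read 0: {q0, q1, q2, q3, q4, q5}
read 1: {q0, q1, q2, q3, q4, q5}
Final reachable set {q0, q1, q2, q3, q4, q5} has 6 states.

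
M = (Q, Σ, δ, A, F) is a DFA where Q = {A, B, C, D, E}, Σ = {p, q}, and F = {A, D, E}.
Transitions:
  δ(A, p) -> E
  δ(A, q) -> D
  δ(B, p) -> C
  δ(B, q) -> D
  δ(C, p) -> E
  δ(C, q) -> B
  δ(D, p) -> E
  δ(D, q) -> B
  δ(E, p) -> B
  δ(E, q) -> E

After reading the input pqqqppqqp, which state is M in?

E

A --p--> E
E --q--> E
E --q--> E
E --q--> E
E --p--> B
B --p--> C
C --q--> B
B --q--> D
D --p--> E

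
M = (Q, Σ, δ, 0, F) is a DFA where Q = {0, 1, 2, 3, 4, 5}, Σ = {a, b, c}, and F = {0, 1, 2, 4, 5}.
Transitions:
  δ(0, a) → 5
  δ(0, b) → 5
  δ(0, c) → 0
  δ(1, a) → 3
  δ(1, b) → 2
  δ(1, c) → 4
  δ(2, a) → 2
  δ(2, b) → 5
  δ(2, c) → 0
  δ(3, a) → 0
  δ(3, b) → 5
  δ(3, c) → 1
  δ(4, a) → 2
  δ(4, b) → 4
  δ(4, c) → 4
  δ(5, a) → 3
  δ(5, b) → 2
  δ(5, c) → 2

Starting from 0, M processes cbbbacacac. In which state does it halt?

1

0 --c--> 0
0 --b--> 5
5 --b--> 2
2 --b--> 5
5 --a--> 3
3 --c--> 1
1 --a--> 3
3 --c--> 1
1 --a--> 3
3 --c--> 1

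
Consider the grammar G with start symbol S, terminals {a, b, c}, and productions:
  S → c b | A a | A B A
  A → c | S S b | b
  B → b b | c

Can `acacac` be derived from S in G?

no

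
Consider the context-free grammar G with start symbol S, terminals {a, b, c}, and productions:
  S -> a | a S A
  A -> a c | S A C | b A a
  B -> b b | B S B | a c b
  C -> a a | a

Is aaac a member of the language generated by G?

S ⇒ aSA ⇒ aaA ⇒ aaac

yes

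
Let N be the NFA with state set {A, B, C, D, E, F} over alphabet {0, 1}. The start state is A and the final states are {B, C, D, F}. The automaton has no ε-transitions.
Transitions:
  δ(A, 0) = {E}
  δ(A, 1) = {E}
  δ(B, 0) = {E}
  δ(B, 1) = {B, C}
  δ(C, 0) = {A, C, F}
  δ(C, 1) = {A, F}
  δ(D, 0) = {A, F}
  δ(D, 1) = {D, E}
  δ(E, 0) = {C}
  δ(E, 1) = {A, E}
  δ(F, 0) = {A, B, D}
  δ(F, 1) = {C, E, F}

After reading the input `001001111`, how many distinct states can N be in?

4

Start: {A}
read 0: {E}
read 0: {C}
read 1: {A, F}
read 0: {A, B, D, E}
read 0: {A, C, E, F}
read 1: {A, C, E, F}
read 1: {A, C, E, F}
read 1: {A, C, E, F}
read 1: {A, C, E, F}
Final reachable set {A, C, E, F} has 4 states.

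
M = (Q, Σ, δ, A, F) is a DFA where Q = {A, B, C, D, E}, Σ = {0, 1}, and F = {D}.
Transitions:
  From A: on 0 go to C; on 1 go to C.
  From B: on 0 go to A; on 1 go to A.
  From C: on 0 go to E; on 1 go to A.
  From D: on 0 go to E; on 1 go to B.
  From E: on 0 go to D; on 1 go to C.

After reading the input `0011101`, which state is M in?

C

A --0--> C
C --0--> E
E --1--> C
C --1--> A
A --1--> C
C --0--> E
E --1--> C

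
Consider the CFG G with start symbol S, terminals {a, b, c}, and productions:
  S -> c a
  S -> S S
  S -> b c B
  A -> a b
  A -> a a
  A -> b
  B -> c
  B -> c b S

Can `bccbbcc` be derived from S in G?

yes

S ⇒ bcB ⇒ bccbS ⇒ bccbbcB ⇒ bccbbcc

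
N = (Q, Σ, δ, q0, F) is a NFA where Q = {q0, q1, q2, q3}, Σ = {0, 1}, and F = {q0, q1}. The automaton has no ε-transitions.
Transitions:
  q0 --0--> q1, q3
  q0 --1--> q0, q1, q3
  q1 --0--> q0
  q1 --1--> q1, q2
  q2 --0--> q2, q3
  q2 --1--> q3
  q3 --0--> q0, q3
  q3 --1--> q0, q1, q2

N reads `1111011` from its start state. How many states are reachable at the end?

Start: {q0}
read 1: {q0, q1, q3}
read 1: {q0, q1, q2, q3}
read 1: {q0, q1, q2, q3}
read 1: {q0, q1, q2, q3}
read 0: {q0, q1, q2, q3}
read 1: {q0, q1, q2, q3}
read 1: {q0, q1, q2, q3}
Final reachable set {q0, q1, q2, q3} has 4 states.

4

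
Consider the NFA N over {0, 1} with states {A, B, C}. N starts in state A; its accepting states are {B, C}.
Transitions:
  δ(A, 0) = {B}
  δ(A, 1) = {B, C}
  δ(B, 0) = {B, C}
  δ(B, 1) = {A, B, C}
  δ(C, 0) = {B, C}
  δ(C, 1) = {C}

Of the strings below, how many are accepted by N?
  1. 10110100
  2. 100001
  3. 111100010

3

10110100: accepted
100001: accepted
111100010: accepted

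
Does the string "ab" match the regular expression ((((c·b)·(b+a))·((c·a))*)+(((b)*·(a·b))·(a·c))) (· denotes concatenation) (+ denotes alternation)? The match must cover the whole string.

Neither (((c·b)·(b+a))·((c·a))*) nor (((b)*·(a·b))·(a·c)) matches ab.

no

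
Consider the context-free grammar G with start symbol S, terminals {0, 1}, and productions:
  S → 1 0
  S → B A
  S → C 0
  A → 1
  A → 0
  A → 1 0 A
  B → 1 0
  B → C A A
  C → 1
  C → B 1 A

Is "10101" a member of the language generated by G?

S ⇒ BA ⇒ 10A ⇒ 1010A ⇒ 10101

yes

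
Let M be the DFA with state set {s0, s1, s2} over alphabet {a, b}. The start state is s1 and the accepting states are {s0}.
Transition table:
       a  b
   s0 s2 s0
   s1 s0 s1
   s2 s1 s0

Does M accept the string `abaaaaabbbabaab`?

s1 --a--> s0
s0 --b--> s0
s0 --a--> s2
s2 --a--> s1
s1 --a--> s0
s0 --a--> s2
s2 --a--> s1
s1 --b--> s1
s1 --b--> s1
s1 --b--> s1
s1 --a--> s0
s0 --b--> s0
s0 --a--> s2
s2 --a--> s1
s1 --b--> s1
End in state s1, which is not an accepting state.

rejected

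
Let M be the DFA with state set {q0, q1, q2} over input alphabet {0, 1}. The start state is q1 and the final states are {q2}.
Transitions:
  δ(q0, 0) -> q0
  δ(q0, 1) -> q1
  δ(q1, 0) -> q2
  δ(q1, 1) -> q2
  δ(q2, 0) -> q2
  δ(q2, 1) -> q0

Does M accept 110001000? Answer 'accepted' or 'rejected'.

q1 --1--> q2
q2 --1--> q0
q0 --0--> q0
q0 --0--> q0
q0 --0--> q0
q0 --1--> q1
q1 --0--> q2
q2 --0--> q2
q2 --0--> q2
End in state q2, which is an accepting state.

accepted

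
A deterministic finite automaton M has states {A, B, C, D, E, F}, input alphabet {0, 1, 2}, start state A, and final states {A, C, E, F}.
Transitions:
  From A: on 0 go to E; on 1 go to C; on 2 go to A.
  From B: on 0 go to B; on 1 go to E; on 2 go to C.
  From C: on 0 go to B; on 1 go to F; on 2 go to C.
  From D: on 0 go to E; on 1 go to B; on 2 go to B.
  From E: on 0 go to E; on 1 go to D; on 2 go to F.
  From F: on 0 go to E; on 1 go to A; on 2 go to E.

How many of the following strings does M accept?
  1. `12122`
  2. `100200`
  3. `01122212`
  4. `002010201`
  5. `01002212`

`12122`: accepted
`100200`: rejected
`01122212`: accepted
`002010201`: rejected
`01002212`: rejected

2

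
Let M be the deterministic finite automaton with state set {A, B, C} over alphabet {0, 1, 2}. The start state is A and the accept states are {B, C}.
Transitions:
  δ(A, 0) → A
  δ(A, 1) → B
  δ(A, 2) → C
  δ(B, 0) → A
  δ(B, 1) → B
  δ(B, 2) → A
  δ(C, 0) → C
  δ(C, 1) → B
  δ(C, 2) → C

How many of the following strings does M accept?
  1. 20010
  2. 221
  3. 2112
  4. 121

20010: rejected
221: accepted
2112: rejected
121: accepted

2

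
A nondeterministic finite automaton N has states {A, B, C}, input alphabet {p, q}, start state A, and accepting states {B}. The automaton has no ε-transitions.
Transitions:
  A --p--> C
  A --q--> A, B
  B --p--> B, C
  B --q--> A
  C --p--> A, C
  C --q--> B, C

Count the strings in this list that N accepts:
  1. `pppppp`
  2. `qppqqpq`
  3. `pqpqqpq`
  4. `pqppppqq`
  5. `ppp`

3

`pppppp`: rejected
`qppqqpq`: accepted
`pqpqqpq`: accepted
`pqppppqq`: accepted
`ppp`: rejected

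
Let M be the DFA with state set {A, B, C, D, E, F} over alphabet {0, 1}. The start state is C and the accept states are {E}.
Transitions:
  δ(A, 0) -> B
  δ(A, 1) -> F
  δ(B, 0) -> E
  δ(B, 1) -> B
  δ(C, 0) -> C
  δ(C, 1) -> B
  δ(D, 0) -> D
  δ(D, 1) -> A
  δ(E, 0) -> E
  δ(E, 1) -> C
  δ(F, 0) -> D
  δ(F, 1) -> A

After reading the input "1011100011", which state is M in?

B

C --1--> B
B --0--> E
E --1--> C
C --1--> B
B --1--> B
B --0--> E
E --0--> E
E --0--> E
E --1--> C
C --1--> B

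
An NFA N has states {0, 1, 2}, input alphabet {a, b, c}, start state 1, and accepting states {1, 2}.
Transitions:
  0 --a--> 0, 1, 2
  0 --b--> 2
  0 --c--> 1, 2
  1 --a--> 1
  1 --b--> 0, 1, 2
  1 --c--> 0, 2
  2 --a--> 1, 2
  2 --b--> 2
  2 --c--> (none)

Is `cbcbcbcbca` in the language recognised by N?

Start: {1}
read c: {0, 2}
read b: {2}
read c: {}
The reachable set is empty and stays empty for the remaining 7 symbols.
Reachable ∩ accepting = {} — empty.

rejected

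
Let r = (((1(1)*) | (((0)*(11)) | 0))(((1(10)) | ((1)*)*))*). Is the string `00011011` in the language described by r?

no

No split of 00011011 into u·v has ((1(1)*)|(((0)*(11))|0)) matching u and (((1(10))|((1)*)*))* matching v.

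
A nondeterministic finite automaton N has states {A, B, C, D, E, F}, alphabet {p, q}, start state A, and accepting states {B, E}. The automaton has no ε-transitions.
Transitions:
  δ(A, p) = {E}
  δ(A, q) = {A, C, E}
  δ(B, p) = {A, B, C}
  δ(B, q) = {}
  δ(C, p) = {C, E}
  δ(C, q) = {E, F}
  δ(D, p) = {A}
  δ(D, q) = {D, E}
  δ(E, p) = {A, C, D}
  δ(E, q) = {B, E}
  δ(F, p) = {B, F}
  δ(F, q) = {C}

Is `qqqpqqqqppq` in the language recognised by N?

Start: {A}
read q: {A, C, E}
read q: {A, B, C, E, F}
read q: {A, B, C, E, F}
read p: {A, B, C, D, E, F}
read q: {A, B, C, D, E, F}
read q: {A, B, C, D, E, F}
read q: {A, B, C, D, E, F}
read q: {A, B, C, D, E, F}
read p: {A, B, C, D, E, F}
read p: {A, B, C, D, E, F}
read q: {A, B, C, D, E, F}
Reachable ∩ accepting = {B, E} — nonempty.

accepted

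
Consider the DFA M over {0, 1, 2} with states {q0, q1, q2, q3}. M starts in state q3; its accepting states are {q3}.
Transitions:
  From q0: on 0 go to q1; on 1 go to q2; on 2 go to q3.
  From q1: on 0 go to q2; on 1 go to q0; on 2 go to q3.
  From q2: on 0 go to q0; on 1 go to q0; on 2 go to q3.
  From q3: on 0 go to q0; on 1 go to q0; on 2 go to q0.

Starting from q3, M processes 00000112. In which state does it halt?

q3

q3 --0--> q0
q0 --0--> q1
q1 --0--> q2
q2 --0--> q0
q0 --0--> q1
q1 --1--> q0
q0 --1--> q2
q2 --2--> q3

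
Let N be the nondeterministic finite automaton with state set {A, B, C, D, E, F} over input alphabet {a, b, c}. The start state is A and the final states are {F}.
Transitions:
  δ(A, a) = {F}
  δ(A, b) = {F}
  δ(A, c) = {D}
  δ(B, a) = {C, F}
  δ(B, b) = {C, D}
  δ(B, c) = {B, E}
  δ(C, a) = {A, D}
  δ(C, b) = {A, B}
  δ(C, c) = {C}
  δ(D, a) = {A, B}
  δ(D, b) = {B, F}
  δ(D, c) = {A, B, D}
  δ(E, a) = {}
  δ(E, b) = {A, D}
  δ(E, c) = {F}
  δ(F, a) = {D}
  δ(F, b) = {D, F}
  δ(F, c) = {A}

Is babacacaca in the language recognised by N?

Start: {A}
read b: {F}
read a: {D}
read b: {B, F}
read a: {C, D, F}
read c: {A, B, C, D}
read a: {A, B, C, D, F}
read c: {A, B, C, D, E}
read a: {A, B, C, D, F}
read c: {A, B, C, D, E}
read a: {A, B, C, D, F}
Reachable ∩ accepting = {F} — nonempty.

accepted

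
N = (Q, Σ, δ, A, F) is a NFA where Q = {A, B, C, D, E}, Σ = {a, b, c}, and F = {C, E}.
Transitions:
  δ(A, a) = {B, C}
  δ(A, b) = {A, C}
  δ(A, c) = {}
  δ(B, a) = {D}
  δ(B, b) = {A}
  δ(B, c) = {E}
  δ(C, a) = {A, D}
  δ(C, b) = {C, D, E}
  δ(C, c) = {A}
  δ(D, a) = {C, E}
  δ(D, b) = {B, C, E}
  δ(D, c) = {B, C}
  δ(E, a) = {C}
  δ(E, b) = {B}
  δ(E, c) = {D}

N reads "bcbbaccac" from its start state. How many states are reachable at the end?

5

Start: {A}
read b: {A, C}
read c: {A}
read b: {A, C}
read b: {A, C, D, E}
read a: {A, B, C, D, E}
read c: {A, B, C, D, E}
read c: {A, B, C, D, E}
read a: {A, B, C, D, E}
read c: {A, B, C, D, E}
Final reachable set {A, B, C, D, E} has 5 states.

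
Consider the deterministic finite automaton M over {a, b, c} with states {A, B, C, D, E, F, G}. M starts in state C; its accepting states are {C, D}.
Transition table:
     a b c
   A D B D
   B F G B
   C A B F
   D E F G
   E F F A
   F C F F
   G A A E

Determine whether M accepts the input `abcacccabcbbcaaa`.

C --a--> A
A --b--> B
B --c--> B
B --a--> F
F --c--> F
F --c--> F
F --c--> F
F --a--> C
C --b--> B
B --c--> B
B --b--> G
G --b--> A
A --c--> D
D --a--> E
E --a--> F
F --a--> C
End in state C, which is an accepting state.

accepted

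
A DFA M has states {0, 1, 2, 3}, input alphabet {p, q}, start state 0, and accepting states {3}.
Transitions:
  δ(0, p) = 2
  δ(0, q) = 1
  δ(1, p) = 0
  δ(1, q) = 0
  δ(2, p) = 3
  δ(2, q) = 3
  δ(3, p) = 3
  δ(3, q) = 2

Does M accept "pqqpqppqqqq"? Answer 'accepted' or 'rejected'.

accepted

0 --p--> 2
2 --q--> 3
3 --q--> 2
2 --p--> 3
3 --q--> 2
2 --p--> 3
3 --p--> 3
3 --q--> 2
2 --q--> 3
3 --q--> 2
2 --q--> 3
End in state 3, which is an accepting state.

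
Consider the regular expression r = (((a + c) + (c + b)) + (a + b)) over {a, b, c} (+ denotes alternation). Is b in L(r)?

The left alternative ((a+c)+(c+b)) matches b.

yes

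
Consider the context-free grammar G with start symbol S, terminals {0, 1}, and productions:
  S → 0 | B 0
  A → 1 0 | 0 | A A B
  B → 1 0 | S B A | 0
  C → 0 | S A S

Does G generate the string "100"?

S ⇒ B0 ⇒ 100

yes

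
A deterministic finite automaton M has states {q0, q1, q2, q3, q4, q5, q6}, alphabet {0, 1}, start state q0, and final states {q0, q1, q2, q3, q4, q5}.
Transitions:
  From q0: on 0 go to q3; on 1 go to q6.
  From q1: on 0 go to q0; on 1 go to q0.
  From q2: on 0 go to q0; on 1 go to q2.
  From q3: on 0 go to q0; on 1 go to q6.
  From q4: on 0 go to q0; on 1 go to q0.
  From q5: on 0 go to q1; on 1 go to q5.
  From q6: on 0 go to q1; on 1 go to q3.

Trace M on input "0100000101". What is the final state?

q0

q0 --0--> q3
q3 --1--> q6
q6 --0--> q1
q1 --0--> q0
q0 --0--> q3
q3 --0--> q0
q0 --0--> q3
q3 --1--> q6
q6 --0--> q1
q1 --1--> q0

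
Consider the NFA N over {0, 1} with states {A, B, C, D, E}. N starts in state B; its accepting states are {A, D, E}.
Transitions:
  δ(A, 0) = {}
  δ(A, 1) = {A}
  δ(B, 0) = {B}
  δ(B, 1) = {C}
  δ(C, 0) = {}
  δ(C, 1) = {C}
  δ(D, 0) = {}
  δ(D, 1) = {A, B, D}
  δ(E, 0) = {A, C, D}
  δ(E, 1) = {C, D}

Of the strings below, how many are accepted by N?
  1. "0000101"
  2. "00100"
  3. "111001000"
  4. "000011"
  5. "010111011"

0

"0000101": rejected
"00100": rejected
"111001000": rejected
"000011": rejected
"010111011": rejected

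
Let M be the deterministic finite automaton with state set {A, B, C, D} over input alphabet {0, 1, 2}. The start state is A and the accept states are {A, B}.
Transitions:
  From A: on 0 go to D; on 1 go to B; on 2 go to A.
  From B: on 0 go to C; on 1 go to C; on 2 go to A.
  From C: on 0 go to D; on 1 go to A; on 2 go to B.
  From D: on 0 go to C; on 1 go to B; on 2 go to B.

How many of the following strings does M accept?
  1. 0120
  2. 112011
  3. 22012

2

0120: rejected
112011: accepted
22012: accepted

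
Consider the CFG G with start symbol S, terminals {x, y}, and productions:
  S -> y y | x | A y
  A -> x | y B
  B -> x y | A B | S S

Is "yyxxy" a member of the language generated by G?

no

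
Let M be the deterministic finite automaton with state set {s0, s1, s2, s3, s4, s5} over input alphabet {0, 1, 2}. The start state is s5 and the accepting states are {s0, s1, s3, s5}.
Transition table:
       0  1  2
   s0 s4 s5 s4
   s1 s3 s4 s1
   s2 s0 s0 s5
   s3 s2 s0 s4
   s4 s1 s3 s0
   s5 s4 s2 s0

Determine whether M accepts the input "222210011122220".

s5 --2--> s0
s0 --2--> s4
s4 --2--> s0
s0 --2--> s4
s4 --1--> s3
s3 --0--> s2
s2 --0--> s0
s0 --1--> s5
s5 --1--> s2
s2 --1--> s0
s0 --2--> s4
s4 --2--> s0
s0 --2--> s4
s4 --2--> s0
s0 --0--> s4
End in state s4, which is not an accepting state.

rejected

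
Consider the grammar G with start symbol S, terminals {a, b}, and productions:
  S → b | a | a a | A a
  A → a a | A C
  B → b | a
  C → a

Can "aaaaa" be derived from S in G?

yes

S ⇒ Aa ⇒ ACa ⇒ ACCa ⇒ aaCCa ⇒ aaaCa ⇒ aaaaa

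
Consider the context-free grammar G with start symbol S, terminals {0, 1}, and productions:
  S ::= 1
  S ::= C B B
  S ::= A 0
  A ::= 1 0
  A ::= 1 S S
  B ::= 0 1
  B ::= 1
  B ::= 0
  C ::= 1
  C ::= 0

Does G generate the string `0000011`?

no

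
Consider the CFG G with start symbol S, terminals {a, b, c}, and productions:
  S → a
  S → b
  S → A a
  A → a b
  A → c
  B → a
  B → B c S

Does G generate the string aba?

S ⇒ Aa ⇒ aba

yes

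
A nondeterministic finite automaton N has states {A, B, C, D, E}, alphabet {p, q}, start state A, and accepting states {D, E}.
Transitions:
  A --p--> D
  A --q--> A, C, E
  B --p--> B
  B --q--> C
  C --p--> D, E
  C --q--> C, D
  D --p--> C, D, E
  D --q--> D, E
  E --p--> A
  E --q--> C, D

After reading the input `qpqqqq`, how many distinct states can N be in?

Start: {A}
read q: {A, C, E}
read p: {A, D, E}
read q: {A, C, D, E}
read q: {A, C, D, E}
read q: {A, C, D, E}
read q: {A, C, D, E}
Final reachable set {A, C, D, E} has 4 states.

4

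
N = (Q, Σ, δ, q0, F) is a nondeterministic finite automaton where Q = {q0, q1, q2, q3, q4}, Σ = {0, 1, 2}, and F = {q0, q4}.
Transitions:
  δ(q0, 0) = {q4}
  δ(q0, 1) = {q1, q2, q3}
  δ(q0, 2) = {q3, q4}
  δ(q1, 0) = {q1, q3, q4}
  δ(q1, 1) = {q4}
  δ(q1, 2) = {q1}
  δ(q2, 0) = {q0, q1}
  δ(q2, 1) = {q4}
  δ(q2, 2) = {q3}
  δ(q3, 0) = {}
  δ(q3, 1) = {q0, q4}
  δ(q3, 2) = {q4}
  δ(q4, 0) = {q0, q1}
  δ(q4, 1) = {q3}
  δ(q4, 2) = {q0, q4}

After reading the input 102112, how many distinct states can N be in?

Start: {q0}
read 1: {q1, q2, q3}
read 0: {q0, q1, q3, q4}
read 2: {q0, q1, q3, q4}
read 1: {q0, q1, q2, q3, q4}
read 1: {q0, q1, q2, q3, q4}
read 2: {q0, q1, q3, q4}
Final reachable set {q0, q1, q3, q4} has 4 states.

4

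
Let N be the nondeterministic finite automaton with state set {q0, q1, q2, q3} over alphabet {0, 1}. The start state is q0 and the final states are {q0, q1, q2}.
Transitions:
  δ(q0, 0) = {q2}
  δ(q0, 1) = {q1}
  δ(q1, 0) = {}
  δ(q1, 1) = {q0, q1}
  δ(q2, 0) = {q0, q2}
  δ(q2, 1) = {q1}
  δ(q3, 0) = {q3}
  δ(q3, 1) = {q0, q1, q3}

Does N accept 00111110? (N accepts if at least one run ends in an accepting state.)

accepted

Start: {q0}
read 0: {q2}
read 0: {q0, q2}
read 1: {q1}
read 1: {q0, q1}
read 1: {q0, q1}
read 1: {q0, q1}
read 1: {q0, q1}
read 0: {q2}
Reachable ∩ accepting = {q2} — nonempty.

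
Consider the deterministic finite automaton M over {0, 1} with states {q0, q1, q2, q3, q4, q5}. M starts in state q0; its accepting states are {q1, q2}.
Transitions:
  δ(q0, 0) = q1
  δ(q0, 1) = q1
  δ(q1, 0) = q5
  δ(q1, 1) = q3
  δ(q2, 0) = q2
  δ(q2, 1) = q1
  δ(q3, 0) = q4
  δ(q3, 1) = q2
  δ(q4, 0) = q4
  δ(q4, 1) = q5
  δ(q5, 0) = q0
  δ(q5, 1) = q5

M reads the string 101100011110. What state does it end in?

q0

q0 --1--> q1
q1 --0--> q5
q5 --1--> q5
q5 --1--> q5
q5 --0--> q0
q0 --0--> q1
q1 --0--> q5
q5 --1--> q5
q5 --1--> q5
q5 --1--> q5
q5 --1--> q5
q5 --0--> q0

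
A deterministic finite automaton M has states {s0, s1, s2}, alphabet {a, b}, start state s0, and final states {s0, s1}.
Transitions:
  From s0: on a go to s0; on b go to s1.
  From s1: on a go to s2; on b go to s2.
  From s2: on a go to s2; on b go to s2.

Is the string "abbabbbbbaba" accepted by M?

rejected

s0 --a--> s0
s0 --b--> s1
s1 --b--> s2
s2 --a--> s2
s2 --b--> s2
s2 --b--> s2
s2 --b--> s2
s2 --b--> s2
s2 --b--> s2
s2 --a--> s2
s2 --b--> s2
s2 --a--> s2
End in state s2, which is not an accepting state.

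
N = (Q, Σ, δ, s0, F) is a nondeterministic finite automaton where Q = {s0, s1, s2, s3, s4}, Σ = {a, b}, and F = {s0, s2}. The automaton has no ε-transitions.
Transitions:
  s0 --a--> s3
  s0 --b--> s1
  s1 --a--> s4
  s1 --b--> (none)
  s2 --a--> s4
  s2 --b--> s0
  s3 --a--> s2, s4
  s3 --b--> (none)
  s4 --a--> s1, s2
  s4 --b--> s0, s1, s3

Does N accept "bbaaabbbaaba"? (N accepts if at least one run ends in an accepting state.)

rejected

Start: {s0}
read b: {s1}
read b: {}
The reachable set is empty and stays empty for the remaining 10 symbols.
Reachable ∩ accepting = {} — empty.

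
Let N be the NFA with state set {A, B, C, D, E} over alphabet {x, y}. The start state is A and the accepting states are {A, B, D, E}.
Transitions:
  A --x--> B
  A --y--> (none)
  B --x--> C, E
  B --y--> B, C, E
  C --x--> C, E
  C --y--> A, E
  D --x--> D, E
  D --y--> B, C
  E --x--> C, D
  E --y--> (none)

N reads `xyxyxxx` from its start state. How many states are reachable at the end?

3

Start: {A}
read x: {B}
read y: {B, C, E}
read x: {C, D, E}
read y: {A, B, C, E}
read x: {B, C, D, E}
read x: {C, D, E}
read x: {C, D, E}
Final reachable set {C, D, E} has 3 states.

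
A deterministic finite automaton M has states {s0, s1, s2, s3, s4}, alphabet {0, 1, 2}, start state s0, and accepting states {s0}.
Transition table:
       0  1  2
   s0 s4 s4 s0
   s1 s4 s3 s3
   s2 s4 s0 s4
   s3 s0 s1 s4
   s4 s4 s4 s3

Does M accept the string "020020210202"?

accepted

s0 --0--> s4
s4 --2--> s3
s3 --0--> s0
s0 --0--> s4
s4 --2--> s3
s3 --0--> s0
s0 --2--> s0
s0 --1--> s4
s4 --0--> s4
s4 --2--> s3
s3 --0--> s0
s0 --2--> s0
End in state s0, which is an accepting state.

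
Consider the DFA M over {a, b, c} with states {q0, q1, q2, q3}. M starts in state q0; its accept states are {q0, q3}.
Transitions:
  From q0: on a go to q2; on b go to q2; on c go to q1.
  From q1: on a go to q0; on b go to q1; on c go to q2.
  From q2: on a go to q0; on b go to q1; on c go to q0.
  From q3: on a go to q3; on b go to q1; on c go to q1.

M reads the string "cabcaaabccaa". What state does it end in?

q0

q0 --c--> q1
q1 --a--> q0
q0 --b--> q2
q2 --c--> q0
q0 --a--> q2
q2 --a--> q0
q0 --a--> q2
q2 --b--> q1
q1 --c--> q2
q2 --c--> q0
q0 --a--> q2
q2 --a--> q0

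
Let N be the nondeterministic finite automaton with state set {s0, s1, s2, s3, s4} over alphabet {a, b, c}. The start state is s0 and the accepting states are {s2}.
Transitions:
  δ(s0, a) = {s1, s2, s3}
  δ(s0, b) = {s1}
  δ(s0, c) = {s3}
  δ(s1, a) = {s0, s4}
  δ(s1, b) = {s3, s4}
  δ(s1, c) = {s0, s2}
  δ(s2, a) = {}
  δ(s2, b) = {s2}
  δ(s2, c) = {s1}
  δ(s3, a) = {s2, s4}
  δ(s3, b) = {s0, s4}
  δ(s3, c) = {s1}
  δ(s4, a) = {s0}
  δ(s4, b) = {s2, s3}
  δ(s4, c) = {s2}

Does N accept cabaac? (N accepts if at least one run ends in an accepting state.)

Start: {s0}
read c: {s3}
read a: {s2, s4}
read b: {s2, s3}
read a: {s2, s4}
read a: {s0}
read c: {s3}
Reachable ∩ accepting = {} — empty.

rejected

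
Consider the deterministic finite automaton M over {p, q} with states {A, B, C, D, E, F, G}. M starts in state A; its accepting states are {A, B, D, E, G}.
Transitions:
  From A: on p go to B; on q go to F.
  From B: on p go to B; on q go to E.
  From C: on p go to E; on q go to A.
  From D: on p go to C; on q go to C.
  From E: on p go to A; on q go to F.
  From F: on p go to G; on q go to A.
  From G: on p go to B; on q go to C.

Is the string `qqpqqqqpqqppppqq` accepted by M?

rejected

A --q--> F
F --q--> A
A --p--> B
B --q--> E
E --q--> F
F --q--> A
A --q--> F
F --p--> G
G --q--> C
C --q--> A
A --p--> B
B --p--> B
B --p--> B
B --p--> B
B --q--> E
E --q--> F
End in state F, which is not an accepting state.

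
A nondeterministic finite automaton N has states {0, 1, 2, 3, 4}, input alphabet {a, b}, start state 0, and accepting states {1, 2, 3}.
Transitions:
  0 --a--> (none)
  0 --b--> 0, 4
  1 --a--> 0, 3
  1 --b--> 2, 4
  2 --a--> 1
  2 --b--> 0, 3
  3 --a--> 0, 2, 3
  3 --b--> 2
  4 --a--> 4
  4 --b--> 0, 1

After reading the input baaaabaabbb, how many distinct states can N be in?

5

Start: {0}
read b: {0, 4}
read a: {4}
read a: {4}
read a: {4}
read a: {4}
read b: {0, 1}
read a: {0, 3}
read a: {0, 2, 3}
read b: {0, 2, 3, 4}
read b: {0, 1, 2, 3, 4}
read b: {0, 1, 2, 3, 4}
Final reachable set {0, 1, 2, 3, 4} has 5 states.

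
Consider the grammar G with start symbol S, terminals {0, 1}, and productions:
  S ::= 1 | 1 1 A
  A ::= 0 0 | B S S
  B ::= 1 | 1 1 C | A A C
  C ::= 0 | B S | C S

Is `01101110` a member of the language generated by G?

no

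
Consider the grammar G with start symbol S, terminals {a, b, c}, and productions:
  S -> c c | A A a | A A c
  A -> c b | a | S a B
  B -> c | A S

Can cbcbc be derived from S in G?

yes

S ⇒ AAc ⇒ cbAc ⇒ cbcbc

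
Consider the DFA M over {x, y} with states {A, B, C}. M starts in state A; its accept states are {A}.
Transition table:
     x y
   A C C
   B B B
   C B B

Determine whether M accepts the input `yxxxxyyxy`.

rejected

A --y--> C
C --x--> B
B --x--> B
B --x--> B
B --x--> B
B --y--> B
B --y--> B
B --x--> B
B --y--> B
End in state B, which is not an accepting state.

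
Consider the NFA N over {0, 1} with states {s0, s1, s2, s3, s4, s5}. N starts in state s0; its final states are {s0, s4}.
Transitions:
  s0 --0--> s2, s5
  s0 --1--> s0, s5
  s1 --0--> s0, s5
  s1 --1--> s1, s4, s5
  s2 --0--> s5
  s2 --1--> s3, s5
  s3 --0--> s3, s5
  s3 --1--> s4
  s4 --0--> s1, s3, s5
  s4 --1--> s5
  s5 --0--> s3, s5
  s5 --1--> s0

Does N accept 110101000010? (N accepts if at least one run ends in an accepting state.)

rejected

Start: {s0}
read 1: {s0, s5}
read 1: {s0, s5}
read 0: {s2, s3, s5}
read 1: {s0, s3, s4, s5}
read 0: {s1, s2, s3, s5}
read 1: {s0, s1, s3, s4, s5}
read 0: {s0, s1, s2, s3, s5}
read 0: {s0, s2, s3, s5}
read 0: {s2, s3, s5}
read 0: {s3, s5}
read 1: {s0, s4}
read 0: {s1, s2, s3, s5}
Reachable ∩ accepting = {} — empty.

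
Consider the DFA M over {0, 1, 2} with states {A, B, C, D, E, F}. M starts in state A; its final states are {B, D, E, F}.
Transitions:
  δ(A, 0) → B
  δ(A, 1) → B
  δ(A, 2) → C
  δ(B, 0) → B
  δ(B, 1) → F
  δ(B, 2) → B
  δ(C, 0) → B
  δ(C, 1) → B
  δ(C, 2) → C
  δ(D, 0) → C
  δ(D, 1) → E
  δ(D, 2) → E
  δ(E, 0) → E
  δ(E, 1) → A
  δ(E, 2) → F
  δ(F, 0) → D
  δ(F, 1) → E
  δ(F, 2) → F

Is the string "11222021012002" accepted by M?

rejected

A --1--> B
B --1--> F
F --2--> F
F --2--> F
F --2--> F
F --0--> D
D --2--> E
E --1--> A
A --0--> B
B --1--> F
F --2--> F
F --0--> D
D --0--> C
C --2--> C
End in state C, which is not an accepting state.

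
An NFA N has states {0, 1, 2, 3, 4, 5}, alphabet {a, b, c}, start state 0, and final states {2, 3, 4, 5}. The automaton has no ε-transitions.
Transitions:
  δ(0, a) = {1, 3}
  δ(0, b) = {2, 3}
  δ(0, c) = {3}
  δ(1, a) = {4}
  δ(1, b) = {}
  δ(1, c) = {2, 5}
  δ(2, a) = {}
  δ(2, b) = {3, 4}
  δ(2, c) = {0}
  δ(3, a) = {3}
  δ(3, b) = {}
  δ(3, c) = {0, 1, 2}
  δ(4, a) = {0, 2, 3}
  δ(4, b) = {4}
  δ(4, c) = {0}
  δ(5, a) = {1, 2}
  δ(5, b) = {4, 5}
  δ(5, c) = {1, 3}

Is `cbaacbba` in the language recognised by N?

rejected

Start: {0}
read c: {3}
read b: {}
The reachable set is empty and stays empty for the remaining 6 symbols.
Reachable ∩ accepting = {} — empty.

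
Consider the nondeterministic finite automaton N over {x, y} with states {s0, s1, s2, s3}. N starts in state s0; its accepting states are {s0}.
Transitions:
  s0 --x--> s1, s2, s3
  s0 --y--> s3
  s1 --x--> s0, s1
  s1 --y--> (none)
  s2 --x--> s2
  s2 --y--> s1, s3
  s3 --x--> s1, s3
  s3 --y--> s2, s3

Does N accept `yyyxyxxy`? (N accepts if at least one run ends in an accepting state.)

Start: {s0}
read y: {s3}
read y: {s2, s3}
read y: {s1, s2, s3}
read x: {s0, s1, s2, s3}
read y: {s1, s2, s3}
read x: {s0, s1, s2, s3}
read x: {s0, s1, s2, s3}
read y: {s1, s2, s3}
Reachable ∩ accepting = {} — empty.

rejected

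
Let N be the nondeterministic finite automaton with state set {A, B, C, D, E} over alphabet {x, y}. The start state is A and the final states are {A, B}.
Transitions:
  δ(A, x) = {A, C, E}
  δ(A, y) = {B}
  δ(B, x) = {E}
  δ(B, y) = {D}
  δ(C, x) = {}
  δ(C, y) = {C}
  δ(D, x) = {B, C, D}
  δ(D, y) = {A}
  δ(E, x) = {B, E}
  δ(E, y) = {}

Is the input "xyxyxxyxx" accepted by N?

Start: {A}
read x: {A, C, E}
read y: {B, C}
read x: {E}
read y: {}
The reachable set is empty and stays empty for the remaining 5 symbols.
Reachable ∩ accepting = {} — empty.

rejected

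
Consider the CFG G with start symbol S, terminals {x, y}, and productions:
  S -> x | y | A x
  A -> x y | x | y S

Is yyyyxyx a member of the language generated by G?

no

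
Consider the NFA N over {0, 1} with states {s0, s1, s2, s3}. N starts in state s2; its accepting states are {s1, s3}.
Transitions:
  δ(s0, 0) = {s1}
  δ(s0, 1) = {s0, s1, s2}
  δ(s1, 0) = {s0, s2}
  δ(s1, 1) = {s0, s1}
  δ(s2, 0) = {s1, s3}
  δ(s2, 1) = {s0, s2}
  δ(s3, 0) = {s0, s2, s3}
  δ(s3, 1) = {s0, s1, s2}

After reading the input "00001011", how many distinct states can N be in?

3

Start: {s2}
read 0: {s1, s3}
read 0: {s0, s2, s3}
read 0: {s0, s1, s2, s3}
read 0: {s0, s1, s2, s3}
read 1: {s0, s1, s2}
read 0: {s0, s1, s2, s3}
read 1: {s0, s1, s2}
read 1: {s0, s1, s2}
Final reachable set {s0, s1, s2} has 3 states.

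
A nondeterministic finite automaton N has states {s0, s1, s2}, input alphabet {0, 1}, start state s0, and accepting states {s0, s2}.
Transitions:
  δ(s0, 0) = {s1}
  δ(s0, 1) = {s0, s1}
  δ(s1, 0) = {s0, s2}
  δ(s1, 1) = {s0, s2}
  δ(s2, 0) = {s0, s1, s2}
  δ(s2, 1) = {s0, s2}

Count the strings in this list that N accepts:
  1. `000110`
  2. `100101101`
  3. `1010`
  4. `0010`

`000110`: accepted
`100101101`: accepted
`1010`: accepted
`0010`: accepted

4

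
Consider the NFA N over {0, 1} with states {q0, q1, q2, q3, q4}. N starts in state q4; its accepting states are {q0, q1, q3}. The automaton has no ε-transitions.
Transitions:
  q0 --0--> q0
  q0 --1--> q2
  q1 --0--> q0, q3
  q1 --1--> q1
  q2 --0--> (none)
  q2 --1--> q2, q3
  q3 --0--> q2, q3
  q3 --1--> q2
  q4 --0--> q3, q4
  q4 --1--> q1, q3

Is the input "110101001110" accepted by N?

rejected

Start: {q4}
read 1: {q1, q3}
read 1: {q1, q2}
read 0: {q0, q3}
read 1: {q2}
read 0: {}
The reachable set is empty and stays empty for the remaining 7 symbols.
Reachable ∩ accepting = {} — empty.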